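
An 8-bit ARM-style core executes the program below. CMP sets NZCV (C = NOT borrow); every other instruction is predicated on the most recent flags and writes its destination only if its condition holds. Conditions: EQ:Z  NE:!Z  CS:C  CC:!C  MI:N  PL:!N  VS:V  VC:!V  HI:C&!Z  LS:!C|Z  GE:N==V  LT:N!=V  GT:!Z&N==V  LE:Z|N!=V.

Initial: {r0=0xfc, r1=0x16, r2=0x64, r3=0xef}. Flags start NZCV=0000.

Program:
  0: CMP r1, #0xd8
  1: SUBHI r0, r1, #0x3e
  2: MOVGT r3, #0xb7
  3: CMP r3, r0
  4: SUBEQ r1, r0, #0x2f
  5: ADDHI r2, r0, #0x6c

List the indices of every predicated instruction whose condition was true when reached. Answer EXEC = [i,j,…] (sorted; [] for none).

EXEC = [2]

0: ✓ CMP  NZCV=0000
1: · SUBHI
2: ✓ MOVGT  r3←0xb7
3: ✓ CMP  NZCV=1000
4: · SUBEQ
5: · ADDHI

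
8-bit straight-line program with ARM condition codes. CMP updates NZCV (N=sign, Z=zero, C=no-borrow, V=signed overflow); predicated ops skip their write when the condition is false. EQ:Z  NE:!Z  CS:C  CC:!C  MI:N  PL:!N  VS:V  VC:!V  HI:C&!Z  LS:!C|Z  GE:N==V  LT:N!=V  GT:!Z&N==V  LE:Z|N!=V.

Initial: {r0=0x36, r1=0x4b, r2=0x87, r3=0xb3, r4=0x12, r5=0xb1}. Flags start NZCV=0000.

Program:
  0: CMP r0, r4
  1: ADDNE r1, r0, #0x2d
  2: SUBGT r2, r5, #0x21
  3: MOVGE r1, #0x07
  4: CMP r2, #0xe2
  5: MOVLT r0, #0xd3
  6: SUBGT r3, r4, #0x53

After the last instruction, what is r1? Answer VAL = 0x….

VAL = 0x07

0: ✓ CMP  NZCV=0010
1: ✓ ADDNE  r1←0x63
2: ✓ SUBGT  r2←0x90
3: ✓ MOVGE  r1←0x07
4: ✓ CMP  NZCV=1000
5: ✓ MOVLT  r0←0xd3
6: · SUBGT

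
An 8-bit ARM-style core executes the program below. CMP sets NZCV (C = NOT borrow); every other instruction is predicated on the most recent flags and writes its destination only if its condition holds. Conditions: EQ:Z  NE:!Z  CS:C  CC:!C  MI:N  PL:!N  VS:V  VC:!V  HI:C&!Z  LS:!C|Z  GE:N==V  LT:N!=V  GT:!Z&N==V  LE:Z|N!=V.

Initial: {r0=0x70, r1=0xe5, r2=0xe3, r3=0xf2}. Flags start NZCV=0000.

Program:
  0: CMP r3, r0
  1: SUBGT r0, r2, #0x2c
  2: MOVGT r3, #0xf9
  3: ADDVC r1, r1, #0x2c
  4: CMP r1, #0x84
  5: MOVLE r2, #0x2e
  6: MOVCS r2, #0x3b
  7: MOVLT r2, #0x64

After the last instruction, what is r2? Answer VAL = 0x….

[0] flags=1010 → (cmp)
[1] flags=1010 GT?F → skip
[2] flags=1010 GT?F → skip
[3] flags=1010 VC?T → r1=0x11
[4] flags=1001 → (cmp)
[5] flags=1001 LE?F → skip
[6] flags=1001 CS?F → skip
[7] flags=1001 LT?F → skip

VAL = 0xe3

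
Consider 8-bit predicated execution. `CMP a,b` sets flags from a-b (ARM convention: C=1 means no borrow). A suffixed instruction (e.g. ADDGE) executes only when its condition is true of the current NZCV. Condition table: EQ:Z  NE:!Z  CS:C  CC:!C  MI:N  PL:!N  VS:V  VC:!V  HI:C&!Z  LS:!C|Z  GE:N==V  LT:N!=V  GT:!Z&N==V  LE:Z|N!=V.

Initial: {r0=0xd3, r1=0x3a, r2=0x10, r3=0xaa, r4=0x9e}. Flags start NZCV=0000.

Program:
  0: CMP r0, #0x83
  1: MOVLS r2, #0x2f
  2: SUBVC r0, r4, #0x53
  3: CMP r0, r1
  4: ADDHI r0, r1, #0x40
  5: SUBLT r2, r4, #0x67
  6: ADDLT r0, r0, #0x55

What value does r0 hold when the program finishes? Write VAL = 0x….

VAL = 0x7a

0: ✓ CMP  NZCV=0010
1: · MOVLS
2: ✓ SUBVC  r0←0x4b
3: ✓ CMP  NZCV=0010
4: ✓ ADDHI  r0←0x7a
5: · SUBLT
6: · ADDLT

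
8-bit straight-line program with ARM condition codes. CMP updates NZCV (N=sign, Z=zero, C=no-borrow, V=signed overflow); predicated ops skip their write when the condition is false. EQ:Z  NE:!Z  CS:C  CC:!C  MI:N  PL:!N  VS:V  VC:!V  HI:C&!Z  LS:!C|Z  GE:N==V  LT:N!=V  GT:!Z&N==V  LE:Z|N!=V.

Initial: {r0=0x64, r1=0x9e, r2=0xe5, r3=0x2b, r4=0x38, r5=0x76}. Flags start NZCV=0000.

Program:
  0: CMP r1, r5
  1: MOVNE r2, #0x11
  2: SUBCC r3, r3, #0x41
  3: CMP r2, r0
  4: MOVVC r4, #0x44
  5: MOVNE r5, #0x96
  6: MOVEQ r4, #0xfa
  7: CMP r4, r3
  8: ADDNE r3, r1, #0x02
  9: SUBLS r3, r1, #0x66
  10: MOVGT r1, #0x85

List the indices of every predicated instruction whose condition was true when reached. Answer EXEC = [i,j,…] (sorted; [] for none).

EXEC = [1,4,5,8,10]

[0] flags=0011 → (cmp)
[1] flags=0011 NE?T → r2=0x11
[2] flags=0011 CC?F → skip
[3] flags=1000 → (cmp)
[4] flags=1000 VC?T → r4=0x44
[5] flags=1000 NE?T → r5=0x96
[6] flags=1000 EQ?F → skip
[7] flags=0010 → (cmp)
[8] flags=0010 NE?T → r3=0xa0
[9] flags=0010 LS?F → skip
[10] flags=0010 GT?T → r1=0x85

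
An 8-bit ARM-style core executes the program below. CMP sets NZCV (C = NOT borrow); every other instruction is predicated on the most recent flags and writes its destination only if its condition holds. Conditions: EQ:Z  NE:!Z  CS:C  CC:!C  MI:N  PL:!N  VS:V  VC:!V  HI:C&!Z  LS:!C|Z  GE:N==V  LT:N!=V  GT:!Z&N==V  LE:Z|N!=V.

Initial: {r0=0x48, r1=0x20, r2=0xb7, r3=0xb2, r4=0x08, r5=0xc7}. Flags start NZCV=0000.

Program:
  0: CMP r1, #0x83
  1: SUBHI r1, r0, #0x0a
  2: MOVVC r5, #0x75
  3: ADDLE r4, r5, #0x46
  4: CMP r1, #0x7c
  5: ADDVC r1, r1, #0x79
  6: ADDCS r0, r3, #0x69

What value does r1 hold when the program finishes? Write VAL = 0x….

VAL = 0x99

[0] flags=1001 → (cmp)
[1] flags=1001 HI?F → skip
[2] flags=1001 VC?F → skip
[3] flags=1001 LE?F → skip
[4] flags=1000 → (cmp)
[5] flags=1000 VC?T → r1=0x99
[6] flags=1000 CS?F → skip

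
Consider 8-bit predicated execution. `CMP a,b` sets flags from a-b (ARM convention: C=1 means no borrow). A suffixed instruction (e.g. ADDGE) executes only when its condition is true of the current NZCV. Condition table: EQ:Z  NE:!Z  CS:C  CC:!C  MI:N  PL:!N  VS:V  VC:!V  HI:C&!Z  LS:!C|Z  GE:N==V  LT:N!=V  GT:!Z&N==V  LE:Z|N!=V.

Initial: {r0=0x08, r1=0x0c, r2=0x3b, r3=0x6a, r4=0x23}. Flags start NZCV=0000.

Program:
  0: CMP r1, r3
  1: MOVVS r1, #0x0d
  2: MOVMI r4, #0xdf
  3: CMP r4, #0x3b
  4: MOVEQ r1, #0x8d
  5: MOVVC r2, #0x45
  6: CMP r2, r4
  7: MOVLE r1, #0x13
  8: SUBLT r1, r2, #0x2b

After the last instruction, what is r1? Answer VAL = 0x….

0: ✓ CMP  NZCV=1000
1: · MOVVS
2: ✓ MOVMI  r4←0xdf
3: ✓ CMP  NZCV=1010
4: · MOVEQ
5: ✓ MOVVC  r2←0x45
6: ✓ CMP  NZCV=0000
7: · MOVLE
8: · SUBLT

VAL = 0x0c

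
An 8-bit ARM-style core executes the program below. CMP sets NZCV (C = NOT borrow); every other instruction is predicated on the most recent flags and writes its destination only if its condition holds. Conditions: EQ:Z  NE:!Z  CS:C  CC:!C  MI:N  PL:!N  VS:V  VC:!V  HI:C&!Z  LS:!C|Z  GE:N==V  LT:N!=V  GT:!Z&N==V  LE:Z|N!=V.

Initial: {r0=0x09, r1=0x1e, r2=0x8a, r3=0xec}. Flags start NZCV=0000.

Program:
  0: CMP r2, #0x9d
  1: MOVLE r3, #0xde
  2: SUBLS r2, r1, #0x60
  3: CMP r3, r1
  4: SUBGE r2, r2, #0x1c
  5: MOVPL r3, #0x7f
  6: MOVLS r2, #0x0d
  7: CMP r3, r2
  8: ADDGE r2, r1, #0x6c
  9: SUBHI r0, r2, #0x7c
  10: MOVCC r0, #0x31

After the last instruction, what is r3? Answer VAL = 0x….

[0] flags=1000 → (cmp)
[1] flags=1000 LE?T → r3=0xde
[2] flags=1000 LS?T → r2=0xbe
[3] flags=1010 → (cmp)
[4] flags=1010 GE?F → skip
[5] flags=1010 PL?F → skip
[6] flags=1010 LS?F → skip
[7] flags=0010 → (cmp)
[8] flags=0010 GE?T → r2=0x8a
[9] flags=0010 HI?T → r0=0x0e
[10] flags=0010 CC?F → skip

VAL = 0xde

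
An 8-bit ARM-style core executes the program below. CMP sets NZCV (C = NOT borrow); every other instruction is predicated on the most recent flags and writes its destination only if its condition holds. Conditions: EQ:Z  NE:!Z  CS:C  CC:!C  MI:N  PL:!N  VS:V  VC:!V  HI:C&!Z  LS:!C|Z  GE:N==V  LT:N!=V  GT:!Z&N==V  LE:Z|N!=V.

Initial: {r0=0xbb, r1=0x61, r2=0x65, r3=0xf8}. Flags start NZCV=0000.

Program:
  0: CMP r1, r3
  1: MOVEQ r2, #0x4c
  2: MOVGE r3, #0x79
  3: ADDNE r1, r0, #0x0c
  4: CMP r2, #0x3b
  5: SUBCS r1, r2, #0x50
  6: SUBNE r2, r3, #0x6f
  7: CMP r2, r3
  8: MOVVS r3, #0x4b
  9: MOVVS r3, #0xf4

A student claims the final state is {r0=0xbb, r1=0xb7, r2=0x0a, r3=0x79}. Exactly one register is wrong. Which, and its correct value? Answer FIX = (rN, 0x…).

0: ✓ CMP  NZCV=0000
1: · MOVEQ
2: ✓ MOVGE  r3←0x79
3: ✓ ADDNE  r1←0xc7
4: ✓ CMP  NZCV=0010
5: ✓ SUBCS  r1←0x15
6: ✓ SUBNE  r2←0x0a
7: ✓ CMP  NZCV=1000
8: · MOVVS
9: · MOVVS

FIX = (r1, 0x15)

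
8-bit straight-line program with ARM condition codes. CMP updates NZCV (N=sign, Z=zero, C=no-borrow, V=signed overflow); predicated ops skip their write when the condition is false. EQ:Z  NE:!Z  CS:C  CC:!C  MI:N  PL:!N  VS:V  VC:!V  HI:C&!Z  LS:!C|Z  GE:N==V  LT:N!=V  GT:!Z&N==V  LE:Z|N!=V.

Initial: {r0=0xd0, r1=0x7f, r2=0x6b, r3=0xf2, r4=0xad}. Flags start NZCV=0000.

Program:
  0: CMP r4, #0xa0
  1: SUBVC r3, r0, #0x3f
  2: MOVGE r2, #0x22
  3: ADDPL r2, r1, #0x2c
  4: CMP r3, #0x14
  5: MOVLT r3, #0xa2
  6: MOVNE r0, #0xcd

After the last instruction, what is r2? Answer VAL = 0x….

VAL = 0xab

[0] flags=0010 → (cmp)
[1] flags=0010 VC?T → r3=0x91
[2] flags=0010 GE?T → r2=0x22
[3] flags=0010 PL?T → r2=0xab
[4] flags=0011 → (cmp)
[5] flags=0011 LT?T → r3=0xa2
[6] flags=0011 NE?T → r0=0xcd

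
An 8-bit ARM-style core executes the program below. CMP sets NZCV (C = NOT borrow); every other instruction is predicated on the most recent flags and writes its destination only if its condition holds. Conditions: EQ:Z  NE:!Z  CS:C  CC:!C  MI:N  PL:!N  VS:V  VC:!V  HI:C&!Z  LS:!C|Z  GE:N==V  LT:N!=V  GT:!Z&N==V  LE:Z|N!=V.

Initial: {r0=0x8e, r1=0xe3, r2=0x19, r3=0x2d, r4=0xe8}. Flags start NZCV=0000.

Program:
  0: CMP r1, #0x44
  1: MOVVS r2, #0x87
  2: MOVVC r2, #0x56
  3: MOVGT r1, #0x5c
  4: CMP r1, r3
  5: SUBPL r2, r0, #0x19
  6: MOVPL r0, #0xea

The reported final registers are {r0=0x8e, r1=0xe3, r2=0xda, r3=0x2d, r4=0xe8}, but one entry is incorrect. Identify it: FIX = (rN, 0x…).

FIX = (r2, 0x56)

0: ✓ CMP  NZCV=1010
1: · MOVVS
2: ✓ MOVVC  r2←0x56
3: · MOVGT
4: ✓ CMP  NZCV=1010
5: · SUBPL
6: · MOVPL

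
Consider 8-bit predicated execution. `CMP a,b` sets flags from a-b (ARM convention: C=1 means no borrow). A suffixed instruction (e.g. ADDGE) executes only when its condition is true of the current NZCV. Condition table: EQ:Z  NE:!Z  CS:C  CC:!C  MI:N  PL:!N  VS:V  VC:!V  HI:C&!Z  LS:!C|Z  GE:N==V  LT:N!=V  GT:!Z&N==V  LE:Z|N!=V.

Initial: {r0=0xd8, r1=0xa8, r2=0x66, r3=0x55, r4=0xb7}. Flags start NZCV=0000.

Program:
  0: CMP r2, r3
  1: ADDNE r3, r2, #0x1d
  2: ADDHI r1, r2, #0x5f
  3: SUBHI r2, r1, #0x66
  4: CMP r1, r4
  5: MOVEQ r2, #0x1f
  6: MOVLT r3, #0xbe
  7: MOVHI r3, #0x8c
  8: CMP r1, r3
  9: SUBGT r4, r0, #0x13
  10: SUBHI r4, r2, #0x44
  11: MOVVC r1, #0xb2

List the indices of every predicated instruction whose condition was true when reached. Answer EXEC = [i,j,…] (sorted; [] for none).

EXEC = [1,2,3,7,9,10,11]

[0] flags=0010 → (cmp)
[1] flags=0010 NE?T → r3=0x83
[2] flags=0010 HI?T → r1=0xc5
[3] flags=0010 HI?T → r2=0x5f
[4] flags=0010 → (cmp)
[5] flags=0010 EQ?F → skip
[6] flags=0010 LT?F → skip
[7] flags=0010 HI?T → r3=0x8c
[8] flags=0010 → (cmp)
[9] flags=0010 GT?T → r4=0xc5
[10] flags=0010 HI?T → r4=0x1b
[11] flags=0010 VC?T → r1=0xb2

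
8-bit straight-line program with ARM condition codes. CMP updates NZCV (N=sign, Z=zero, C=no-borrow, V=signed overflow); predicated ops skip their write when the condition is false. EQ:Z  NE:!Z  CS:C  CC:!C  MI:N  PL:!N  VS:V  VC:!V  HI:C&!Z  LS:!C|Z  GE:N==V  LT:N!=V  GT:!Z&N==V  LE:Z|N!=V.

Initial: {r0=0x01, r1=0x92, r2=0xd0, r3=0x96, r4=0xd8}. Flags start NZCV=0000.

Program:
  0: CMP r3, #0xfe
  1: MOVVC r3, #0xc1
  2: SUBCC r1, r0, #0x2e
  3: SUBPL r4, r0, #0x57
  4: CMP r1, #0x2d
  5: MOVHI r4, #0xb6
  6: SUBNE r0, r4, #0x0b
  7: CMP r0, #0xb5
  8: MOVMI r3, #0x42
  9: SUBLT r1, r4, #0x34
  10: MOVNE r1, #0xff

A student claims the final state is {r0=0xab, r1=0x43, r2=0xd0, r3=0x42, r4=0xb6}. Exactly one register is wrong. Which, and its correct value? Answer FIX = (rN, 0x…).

[0] flags=1000 → (cmp)
[1] flags=1000 VC?T → r3=0xc1
[2] flags=1000 CC?T → r1=0xd3
[3] flags=1000 PL?F → skip
[4] flags=1010 → (cmp)
[5] flags=1010 HI?T → r4=0xb6
[6] flags=1010 NE?T → r0=0xab
[7] flags=1000 → (cmp)
[8] flags=1000 MI?T → r3=0x42
[9] flags=1000 LT?T → r1=0x82
[10] flags=1000 NE?T → r1=0xff

FIX = (r1, 0xff)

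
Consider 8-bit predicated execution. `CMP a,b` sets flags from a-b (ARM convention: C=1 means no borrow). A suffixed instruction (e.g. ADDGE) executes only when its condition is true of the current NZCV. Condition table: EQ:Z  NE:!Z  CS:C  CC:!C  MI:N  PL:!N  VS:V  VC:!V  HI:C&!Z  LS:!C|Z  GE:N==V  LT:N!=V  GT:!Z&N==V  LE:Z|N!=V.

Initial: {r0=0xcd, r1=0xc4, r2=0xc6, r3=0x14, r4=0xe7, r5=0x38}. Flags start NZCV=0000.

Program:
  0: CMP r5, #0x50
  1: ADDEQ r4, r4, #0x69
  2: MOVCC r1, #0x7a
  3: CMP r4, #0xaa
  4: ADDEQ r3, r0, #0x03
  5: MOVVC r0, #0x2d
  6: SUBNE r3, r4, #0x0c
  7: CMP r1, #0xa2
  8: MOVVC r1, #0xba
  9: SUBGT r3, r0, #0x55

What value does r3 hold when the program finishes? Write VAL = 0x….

VAL = 0xd8

0: ✓ CMP  NZCV=1000
1: · ADDEQ
2: ✓ MOVCC  r1←0x7a
3: ✓ CMP  NZCV=0010
4: · ADDEQ
5: ✓ MOVVC  r0←0x2d
6: ✓ SUBNE  r3←0xdb
7: ✓ CMP  NZCV=1001
8: · MOVVC
9: ✓ SUBGT  r3←0xd8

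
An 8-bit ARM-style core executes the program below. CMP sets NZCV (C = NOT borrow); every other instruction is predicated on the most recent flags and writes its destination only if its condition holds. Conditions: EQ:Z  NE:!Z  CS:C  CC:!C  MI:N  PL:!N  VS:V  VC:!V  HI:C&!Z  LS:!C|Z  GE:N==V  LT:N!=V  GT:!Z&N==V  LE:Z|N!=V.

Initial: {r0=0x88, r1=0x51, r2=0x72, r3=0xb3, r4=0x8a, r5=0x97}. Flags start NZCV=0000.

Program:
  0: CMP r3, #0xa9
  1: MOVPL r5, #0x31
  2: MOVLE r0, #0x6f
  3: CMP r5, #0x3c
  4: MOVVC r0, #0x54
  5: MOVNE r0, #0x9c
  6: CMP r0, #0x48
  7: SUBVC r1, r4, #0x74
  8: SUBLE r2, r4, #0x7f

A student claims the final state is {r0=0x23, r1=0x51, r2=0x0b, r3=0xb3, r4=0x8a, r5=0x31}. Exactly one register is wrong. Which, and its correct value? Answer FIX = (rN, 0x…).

FIX = (r0, 0x9c)

[0] flags=0010 → (cmp)
[1] flags=0010 PL?T → r5=0x31
[2] flags=0010 LE?F → skip
[3] flags=1000 → (cmp)
[4] flags=1000 VC?T → r0=0x54
[5] flags=1000 NE?T → r0=0x9c
[6] flags=0011 → (cmp)
[7] flags=0011 VC?F → skip
[8] flags=0011 LE?T → r2=0x0b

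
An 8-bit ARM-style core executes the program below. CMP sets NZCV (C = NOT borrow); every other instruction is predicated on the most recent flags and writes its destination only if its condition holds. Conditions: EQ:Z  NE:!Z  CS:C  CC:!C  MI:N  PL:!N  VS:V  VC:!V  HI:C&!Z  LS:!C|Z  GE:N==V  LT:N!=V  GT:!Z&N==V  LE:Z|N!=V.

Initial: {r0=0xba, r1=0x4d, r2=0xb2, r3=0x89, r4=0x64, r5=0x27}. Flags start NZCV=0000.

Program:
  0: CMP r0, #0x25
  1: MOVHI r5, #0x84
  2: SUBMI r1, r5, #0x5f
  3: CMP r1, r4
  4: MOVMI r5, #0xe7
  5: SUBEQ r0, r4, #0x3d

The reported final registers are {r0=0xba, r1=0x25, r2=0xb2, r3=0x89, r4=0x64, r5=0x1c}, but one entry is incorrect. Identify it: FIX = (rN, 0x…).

FIX = (r5, 0xe7)

0: ✓ CMP  NZCV=1010
1: ✓ MOVHI  r5←0x84
2: ✓ SUBMI  r1←0x25
3: ✓ CMP  NZCV=1000
4: ✓ MOVMI  r5←0xe7
5: · SUBEQ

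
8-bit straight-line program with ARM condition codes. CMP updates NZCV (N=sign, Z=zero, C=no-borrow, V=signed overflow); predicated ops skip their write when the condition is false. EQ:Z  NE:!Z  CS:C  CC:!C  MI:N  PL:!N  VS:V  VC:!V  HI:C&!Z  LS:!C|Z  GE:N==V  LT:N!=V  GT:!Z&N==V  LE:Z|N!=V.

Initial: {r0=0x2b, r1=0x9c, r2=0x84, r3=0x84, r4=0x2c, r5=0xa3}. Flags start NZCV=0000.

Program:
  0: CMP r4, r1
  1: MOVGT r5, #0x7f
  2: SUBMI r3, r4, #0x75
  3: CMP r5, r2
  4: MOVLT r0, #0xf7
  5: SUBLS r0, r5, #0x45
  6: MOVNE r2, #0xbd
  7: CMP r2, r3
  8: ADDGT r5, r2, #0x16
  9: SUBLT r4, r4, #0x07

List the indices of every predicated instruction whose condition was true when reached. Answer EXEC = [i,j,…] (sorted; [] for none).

[0] flags=1001 → (cmp)
[1] flags=1001 GT?T → r5=0x7f
[2] flags=1001 MI?T → r3=0xb7
[3] flags=1001 → (cmp)
[4] flags=1001 LT?F → skip
[5] flags=1001 LS?T → r0=0x3a
[6] flags=1001 NE?T → r2=0xbd
[7] flags=0010 → (cmp)
[8] flags=0010 GT?T → r5=0xd3
[9] flags=0010 LT?F → skip

EXEC = [1,2,5,6,8]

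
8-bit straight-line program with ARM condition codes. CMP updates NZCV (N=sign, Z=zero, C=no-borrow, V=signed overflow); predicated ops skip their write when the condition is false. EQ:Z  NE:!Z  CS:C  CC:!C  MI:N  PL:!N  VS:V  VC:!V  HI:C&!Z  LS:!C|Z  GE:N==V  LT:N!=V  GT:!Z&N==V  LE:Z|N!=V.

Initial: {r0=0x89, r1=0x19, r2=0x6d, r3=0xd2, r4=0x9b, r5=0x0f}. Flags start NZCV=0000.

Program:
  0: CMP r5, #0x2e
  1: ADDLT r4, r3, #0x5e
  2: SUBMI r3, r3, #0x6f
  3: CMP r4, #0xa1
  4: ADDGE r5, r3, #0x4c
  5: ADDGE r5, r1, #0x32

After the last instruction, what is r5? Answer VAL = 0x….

0: ✓ CMP  NZCV=1000
1: ✓ ADDLT  r4←0x30
2: ✓ SUBMI  r3←0x63
3: ✓ CMP  NZCV=1001
4: ✓ ADDGE  r5←0xaf
5: ✓ ADDGE  r5←0x4b

VAL = 0x4b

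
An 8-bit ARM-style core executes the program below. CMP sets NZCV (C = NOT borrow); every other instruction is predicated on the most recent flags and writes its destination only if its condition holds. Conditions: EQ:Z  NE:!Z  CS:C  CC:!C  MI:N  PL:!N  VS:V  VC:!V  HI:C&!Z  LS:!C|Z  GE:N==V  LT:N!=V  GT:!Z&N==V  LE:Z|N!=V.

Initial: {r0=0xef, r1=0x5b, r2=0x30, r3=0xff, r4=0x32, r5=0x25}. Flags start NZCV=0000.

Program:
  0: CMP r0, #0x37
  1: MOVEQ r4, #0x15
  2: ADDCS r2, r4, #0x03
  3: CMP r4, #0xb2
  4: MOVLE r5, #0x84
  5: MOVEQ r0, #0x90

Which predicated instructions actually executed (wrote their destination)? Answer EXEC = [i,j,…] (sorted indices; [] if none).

EXEC = [2]

[0] flags=1010 → (cmp)
[1] flags=1010 EQ?F → skip
[2] flags=1010 CS?T → r2=0x35
[3] flags=1001 → (cmp)
[4] flags=1001 LE?F → skip
[5] flags=1001 EQ?F → skip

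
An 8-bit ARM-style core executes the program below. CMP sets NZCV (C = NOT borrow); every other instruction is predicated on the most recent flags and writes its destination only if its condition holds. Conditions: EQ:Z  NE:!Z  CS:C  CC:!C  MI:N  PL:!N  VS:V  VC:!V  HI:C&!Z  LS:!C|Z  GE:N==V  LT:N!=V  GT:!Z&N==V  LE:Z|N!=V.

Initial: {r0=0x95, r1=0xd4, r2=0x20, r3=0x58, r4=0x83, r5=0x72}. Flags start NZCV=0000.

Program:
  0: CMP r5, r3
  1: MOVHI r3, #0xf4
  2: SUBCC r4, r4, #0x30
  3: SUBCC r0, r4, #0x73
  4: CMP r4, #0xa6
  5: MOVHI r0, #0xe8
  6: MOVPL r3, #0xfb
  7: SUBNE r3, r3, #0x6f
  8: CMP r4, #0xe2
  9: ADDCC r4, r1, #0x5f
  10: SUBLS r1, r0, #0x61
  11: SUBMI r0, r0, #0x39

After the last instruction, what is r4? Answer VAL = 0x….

VAL = 0x33

0: ✓ CMP  NZCV=0010
1: ✓ MOVHI  r3←0xf4
2: · SUBCC
3: · SUBCC
4: ✓ CMP  NZCV=1000
5: · MOVHI
6: · MOVPL
7: ✓ SUBNE  r3←0x85
8: ✓ CMP  NZCV=1000
9: ✓ ADDCC  r4←0x33
10: ✓ SUBLS  r1←0x34
11: ✓ SUBMI  r0←0x5c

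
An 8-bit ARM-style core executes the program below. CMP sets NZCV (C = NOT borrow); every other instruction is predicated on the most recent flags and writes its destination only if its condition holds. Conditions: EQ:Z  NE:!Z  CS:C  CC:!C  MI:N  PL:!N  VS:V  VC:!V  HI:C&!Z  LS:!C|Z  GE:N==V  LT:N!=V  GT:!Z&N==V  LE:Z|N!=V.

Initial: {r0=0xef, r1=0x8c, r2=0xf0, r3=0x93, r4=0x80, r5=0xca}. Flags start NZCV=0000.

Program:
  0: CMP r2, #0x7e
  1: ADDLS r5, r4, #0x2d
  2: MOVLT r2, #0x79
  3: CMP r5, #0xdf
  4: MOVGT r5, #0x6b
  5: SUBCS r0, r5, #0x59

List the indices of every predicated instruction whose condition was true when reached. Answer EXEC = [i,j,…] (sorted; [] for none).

[0] flags=0011 → (cmp)
[1] flags=0011 LS?F → skip
[2] flags=0011 LT?T → r2=0x79
[3] flags=1000 → (cmp)
[4] flags=1000 GT?F → skip
[5] flags=1000 CS?F → skip

EXEC = [2]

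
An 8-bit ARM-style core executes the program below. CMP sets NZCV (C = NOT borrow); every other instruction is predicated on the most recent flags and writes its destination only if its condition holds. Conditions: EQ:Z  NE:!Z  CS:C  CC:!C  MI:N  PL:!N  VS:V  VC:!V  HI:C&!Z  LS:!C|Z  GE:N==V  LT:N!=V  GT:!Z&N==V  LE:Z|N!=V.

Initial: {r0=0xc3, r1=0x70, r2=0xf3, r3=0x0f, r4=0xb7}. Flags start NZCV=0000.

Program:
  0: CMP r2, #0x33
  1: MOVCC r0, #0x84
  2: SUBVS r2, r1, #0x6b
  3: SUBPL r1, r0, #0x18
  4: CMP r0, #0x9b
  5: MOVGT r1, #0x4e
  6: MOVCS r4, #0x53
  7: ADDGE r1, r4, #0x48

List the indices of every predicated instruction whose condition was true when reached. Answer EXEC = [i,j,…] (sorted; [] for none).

[0] flags=1010 → (cmp)
[1] flags=1010 CC?F → skip
[2] flags=1010 VS?F → skip
[3] flags=1010 PL?F → skip
[4] flags=0010 → (cmp)
[5] flags=0010 GT?T → r1=0x4e
[6] flags=0010 CS?T → r4=0x53
[7] flags=0010 GE?T → r1=0x9b

EXEC = [5,6,7]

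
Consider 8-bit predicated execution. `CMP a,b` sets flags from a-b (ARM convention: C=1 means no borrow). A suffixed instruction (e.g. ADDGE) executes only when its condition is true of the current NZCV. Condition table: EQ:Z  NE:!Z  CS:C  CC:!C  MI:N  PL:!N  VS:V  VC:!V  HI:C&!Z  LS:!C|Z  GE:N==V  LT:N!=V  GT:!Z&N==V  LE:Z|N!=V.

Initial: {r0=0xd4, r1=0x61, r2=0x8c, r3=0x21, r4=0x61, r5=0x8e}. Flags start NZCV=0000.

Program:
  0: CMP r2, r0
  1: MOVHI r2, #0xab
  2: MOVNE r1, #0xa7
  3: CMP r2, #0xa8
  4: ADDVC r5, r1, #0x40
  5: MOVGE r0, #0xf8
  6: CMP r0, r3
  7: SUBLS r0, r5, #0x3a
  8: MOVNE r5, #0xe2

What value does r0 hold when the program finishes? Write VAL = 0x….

VAL = 0xd4

[0] flags=1000 → (cmp)
[1] flags=1000 HI?F → skip
[2] flags=1000 NE?T → r1=0xa7
[3] flags=1000 → (cmp)
[4] flags=1000 VC?T → r5=0xe7
[5] flags=1000 GE?F → skip
[6] flags=1010 → (cmp)
[7] flags=1010 LS?F → skip
[8] flags=1010 NE?T → r5=0xe2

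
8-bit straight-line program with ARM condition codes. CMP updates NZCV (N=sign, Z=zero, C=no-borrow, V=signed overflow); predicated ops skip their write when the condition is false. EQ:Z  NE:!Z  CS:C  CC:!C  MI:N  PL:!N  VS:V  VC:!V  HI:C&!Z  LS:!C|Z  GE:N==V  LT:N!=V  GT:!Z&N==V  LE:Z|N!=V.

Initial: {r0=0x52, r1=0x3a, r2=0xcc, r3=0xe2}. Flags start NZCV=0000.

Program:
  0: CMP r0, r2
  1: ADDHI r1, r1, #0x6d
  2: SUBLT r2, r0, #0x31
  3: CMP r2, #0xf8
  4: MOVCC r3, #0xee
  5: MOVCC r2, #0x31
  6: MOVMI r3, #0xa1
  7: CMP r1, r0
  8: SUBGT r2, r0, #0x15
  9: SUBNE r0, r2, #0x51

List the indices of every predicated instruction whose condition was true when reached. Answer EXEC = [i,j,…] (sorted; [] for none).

EXEC = [4,5,6,9]

0: ✓ CMP  NZCV=1001
1: · ADDHI
2: · SUBLT
3: ✓ CMP  NZCV=1000
4: ✓ MOVCC  r3←0xee
5: ✓ MOVCC  r2←0x31
6: ✓ MOVMI  r3←0xa1
7: ✓ CMP  NZCV=1000
8: · SUBGT
9: ✓ SUBNE  r0←0xe0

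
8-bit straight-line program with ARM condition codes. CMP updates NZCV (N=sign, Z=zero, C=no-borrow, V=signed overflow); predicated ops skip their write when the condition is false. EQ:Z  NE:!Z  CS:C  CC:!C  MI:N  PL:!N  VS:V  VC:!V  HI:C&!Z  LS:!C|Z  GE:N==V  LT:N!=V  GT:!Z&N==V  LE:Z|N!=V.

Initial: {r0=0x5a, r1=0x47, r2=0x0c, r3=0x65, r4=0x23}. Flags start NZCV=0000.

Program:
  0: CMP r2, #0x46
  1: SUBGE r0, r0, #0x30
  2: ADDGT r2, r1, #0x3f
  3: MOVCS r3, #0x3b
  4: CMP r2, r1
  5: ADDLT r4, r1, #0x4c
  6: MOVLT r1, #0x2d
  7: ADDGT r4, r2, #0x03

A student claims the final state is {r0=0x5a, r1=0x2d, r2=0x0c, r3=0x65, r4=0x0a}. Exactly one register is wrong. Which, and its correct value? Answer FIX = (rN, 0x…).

0: ✓ CMP  NZCV=1000
1: · SUBGE
2: · ADDGT
3: · MOVCS
4: ✓ CMP  NZCV=1000
5: ✓ ADDLT  r4←0x93
6: ✓ MOVLT  r1←0x2d
7: · ADDGT

FIX = (r4, 0x93)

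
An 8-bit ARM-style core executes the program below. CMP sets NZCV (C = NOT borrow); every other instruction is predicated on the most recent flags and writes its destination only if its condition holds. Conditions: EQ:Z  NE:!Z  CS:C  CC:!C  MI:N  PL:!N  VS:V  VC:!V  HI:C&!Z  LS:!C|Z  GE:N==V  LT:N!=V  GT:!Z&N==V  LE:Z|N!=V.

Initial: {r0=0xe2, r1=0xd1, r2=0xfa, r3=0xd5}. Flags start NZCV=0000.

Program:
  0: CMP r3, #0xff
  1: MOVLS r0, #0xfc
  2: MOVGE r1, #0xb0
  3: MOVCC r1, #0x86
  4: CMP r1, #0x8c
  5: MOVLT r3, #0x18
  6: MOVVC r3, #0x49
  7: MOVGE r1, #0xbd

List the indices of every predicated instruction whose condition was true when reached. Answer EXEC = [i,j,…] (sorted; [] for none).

EXEC = [1,3,5,6]

[0] flags=1000 → (cmp)
[1] flags=1000 LS?T → r0=0xfc
[2] flags=1000 GE?F → skip
[3] flags=1000 CC?T → r1=0x86
[4] flags=1000 → (cmp)
[5] flags=1000 LT?T → r3=0x18
[6] flags=1000 VC?T → r3=0x49
[7] flags=1000 GE?F → skip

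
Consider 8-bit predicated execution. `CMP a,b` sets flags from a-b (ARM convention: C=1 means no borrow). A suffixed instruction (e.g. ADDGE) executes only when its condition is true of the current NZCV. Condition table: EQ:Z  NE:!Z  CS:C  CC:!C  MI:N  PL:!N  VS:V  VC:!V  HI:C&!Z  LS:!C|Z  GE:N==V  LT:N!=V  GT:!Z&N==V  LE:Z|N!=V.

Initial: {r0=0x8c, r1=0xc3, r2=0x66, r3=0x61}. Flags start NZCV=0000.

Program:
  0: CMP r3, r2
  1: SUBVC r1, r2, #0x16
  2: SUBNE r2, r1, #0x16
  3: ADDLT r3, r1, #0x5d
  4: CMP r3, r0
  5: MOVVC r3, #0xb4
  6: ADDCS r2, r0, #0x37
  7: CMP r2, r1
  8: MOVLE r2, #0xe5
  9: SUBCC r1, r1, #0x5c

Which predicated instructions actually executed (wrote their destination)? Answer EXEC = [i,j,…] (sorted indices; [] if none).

EXEC = [1,2,3,5,6,8]

[0] flags=1000 → (cmp)
[1] flags=1000 VC?T → r1=0x50
[2] flags=1000 NE?T → r2=0x3a
[3] flags=1000 LT?T → r3=0xad
[4] flags=0010 → (cmp)
[5] flags=0010 VC?T → r3=0xb4
[6] flags=0010 CS?T → r2=0xc3
[7] flags=0011 → (cmp)
[8] flags=0011 LE?T → r2=0xe5
[9] flags=0011 CC?F → skip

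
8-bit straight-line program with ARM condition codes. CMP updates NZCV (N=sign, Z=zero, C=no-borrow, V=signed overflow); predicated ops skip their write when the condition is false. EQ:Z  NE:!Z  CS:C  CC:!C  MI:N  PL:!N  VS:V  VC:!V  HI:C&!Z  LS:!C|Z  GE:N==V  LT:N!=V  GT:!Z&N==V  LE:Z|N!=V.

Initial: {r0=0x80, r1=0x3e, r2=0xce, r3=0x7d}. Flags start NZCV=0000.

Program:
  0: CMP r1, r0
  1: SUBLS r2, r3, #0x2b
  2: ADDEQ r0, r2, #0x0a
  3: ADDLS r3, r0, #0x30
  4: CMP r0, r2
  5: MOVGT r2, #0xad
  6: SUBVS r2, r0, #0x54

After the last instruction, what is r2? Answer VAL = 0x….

VAL = 0x2c

0: ✓ CMP  NZCV=1001
1: ✓ SUBLS  r2←0x52
2: · ADDEQ
3: ✓ ADDLS  r3←0xb0
4: ✓ CMP  NZCV=0011
5: · MOVGT
6: ✓ SUBVS  r2←0x2c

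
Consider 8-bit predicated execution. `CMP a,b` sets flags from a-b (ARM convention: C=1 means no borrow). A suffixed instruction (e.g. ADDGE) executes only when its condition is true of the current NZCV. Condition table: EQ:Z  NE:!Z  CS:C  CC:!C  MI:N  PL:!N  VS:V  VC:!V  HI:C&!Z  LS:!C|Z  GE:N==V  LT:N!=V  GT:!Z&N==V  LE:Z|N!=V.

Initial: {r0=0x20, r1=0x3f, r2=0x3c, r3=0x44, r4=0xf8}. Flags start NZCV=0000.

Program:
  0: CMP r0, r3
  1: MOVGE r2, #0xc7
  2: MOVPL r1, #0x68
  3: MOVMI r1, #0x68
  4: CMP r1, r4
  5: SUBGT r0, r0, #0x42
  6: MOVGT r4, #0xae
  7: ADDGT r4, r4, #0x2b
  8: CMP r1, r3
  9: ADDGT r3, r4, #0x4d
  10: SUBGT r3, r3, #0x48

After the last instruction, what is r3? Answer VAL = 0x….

VAL = 0xde

0: ✓ CMP  NZCV=1000
1: · MOVGE
2: · MOVPL
3: ✓ MOVMI  r1←0x68
4: ✓ CMP  NZCV=0000
5: ✓ SUBGT  r0←0xde
6: ✓ MOVGT  r4←0xae
7: ✓ ADDGT  r4←0xd9
8: ✓ CMP  NZCV=0010
9: ✓ ADDGT  r3←0x26
10: ✓ SUBGT  r3←0xde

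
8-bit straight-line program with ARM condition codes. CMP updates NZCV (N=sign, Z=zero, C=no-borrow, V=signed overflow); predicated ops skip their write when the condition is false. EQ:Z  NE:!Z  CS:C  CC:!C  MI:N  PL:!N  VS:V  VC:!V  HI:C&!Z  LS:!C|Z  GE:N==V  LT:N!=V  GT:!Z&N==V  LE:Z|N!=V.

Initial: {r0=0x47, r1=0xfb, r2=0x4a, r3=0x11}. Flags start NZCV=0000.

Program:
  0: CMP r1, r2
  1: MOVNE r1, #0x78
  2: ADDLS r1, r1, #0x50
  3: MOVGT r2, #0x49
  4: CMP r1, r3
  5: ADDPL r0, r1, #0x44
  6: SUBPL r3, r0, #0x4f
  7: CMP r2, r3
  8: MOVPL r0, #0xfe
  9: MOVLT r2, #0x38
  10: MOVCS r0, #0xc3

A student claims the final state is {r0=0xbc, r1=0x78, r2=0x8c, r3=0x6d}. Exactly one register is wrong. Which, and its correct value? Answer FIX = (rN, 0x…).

[0] flags=1010 → (cmp)
[1] flags=1010 NE?T → r1=0x78
[2] flags=1010 LS?F → skip
[3] flags=1010 GT?F → skip
[4] flags=0010 → (cmp)
[5] flags=0010 PL?T → r0=0xbc
[6] flags=0010 PL?T → r3=0x6d
[7] flags=1000 → (cmp)
[8] flags=1000 PL?F → skip
[9] flags=1000 LT?T → r2=0x38
[10] flags=1000 CS?F → skip

FIX = (r2, 0x38)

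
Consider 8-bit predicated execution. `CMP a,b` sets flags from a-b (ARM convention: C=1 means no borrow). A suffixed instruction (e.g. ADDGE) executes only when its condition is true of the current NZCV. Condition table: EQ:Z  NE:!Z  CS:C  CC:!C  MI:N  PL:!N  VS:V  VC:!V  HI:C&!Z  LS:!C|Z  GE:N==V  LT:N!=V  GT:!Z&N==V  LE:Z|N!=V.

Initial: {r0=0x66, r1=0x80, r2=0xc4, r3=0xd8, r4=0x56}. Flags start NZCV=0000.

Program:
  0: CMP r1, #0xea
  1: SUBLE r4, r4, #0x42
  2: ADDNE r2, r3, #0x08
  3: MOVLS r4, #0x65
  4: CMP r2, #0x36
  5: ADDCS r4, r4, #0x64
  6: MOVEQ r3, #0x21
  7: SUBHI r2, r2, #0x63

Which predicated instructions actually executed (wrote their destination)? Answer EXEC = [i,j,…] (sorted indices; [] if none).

EXEC = [1,2,3,5,7]

0: ✓ CMP  NZCV=1000
1: ✓ SUBLE  r4←0x14
2: ✓ ADDNE  r2←0xe0
3: ✓ MOVLS  r4←0x65
4: ✓ CMP  NZCV=1010
5: ✓ ADDCS  r4←0xc9
6: · MOVEQ
7: ✓ SUBHI  r2←0x7d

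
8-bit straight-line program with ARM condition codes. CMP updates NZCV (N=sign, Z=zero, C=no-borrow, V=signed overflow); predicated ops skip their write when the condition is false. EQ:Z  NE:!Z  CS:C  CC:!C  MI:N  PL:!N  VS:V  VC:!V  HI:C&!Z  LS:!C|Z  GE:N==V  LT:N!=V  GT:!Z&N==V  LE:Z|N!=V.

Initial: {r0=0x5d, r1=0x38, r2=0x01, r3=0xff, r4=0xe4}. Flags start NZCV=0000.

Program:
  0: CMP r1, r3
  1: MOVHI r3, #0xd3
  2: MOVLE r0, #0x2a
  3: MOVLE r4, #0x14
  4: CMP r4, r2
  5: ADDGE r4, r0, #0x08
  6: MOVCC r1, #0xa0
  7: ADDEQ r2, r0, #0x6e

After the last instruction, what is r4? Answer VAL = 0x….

0: ✓ CMP  NZCV=0000
1: · MOVHI
2: · MOVLE
3: · MOVLE
4: ✓ CMP  NZCV=1010
5: · ADDGE
6: · MOVCC
7: · ADDEQ

VAL = 0xe4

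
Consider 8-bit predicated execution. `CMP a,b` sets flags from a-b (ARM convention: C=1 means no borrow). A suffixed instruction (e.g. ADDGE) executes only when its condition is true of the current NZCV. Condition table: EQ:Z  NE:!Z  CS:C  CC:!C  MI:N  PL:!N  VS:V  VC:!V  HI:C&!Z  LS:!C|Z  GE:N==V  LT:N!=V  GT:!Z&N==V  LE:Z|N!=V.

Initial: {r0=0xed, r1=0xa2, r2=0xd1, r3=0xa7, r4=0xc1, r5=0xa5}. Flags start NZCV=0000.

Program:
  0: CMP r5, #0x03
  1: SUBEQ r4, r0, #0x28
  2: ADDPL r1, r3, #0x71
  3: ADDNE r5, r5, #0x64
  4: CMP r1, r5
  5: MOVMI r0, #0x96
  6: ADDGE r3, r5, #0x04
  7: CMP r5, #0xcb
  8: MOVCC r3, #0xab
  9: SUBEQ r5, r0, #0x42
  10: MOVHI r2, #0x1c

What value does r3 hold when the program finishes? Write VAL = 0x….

VAL = 0xab

[0] flags=1010 → (cmp)
[1] flags=1010 EQ?F → skip
[2] flags=1010 PL?F → skip
[3] flags=1010 NE?T → r5=0x09
[4] flags=1010 → (cmp)
[5] flags=1010 MI?T → r0=0x96
[6] flags=1010 GE?F → skip
[7] flags=0000 → (cmp)
[8] flags=0000 CC?T → r3=0xab
[9] flags=0000 EQ?F → skip
[10] flags=0000 HI?F → skip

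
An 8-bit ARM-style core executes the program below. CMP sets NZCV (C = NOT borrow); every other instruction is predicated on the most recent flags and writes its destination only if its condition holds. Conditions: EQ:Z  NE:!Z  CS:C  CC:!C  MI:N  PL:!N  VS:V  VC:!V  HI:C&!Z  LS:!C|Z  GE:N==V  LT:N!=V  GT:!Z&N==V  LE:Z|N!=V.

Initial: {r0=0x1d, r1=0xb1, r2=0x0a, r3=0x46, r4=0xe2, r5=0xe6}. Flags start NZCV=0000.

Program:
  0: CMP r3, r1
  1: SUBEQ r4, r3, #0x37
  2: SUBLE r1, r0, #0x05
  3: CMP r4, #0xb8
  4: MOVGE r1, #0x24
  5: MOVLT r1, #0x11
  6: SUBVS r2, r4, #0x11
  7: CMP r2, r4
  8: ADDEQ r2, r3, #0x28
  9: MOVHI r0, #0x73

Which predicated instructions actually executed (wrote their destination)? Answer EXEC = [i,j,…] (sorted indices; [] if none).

EXEC = [4]

0: ✓ CMP  NZCV=1001
1: · SUBEQ
2: · SUBLE
3: ✓ CMP  NZCV=0010
4: ✓ MOVGE  r1←0x24
5: · MOVLT
6: · SUBVS
7: ✓ CMP  NZCV=0000
8: · ADDEQ
9: · MOVHI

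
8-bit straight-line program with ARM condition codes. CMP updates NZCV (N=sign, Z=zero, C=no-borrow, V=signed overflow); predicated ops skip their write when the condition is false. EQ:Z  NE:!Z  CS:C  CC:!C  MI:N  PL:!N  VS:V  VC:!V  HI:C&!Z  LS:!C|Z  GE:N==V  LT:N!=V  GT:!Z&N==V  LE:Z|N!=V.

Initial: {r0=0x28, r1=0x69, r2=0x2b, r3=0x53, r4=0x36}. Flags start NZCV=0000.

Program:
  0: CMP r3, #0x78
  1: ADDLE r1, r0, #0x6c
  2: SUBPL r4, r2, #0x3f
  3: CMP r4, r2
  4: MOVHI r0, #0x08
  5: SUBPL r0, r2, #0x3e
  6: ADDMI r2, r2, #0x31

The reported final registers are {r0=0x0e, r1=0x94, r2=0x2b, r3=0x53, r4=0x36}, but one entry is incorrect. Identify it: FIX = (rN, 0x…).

[0] flags=1000 → (cmp)
[1] flags=1000 LE?T → r1=0x94
[2] flags=1000 PL?F → skip
[3] flags=0010 → (cmp)
[4] flags=0010 HI?T → r0=0x08
[5] flags=0010 PL?T → r0=0xed
[6] flags=0010 MI?F → skip

FIX = (r0, 0xed)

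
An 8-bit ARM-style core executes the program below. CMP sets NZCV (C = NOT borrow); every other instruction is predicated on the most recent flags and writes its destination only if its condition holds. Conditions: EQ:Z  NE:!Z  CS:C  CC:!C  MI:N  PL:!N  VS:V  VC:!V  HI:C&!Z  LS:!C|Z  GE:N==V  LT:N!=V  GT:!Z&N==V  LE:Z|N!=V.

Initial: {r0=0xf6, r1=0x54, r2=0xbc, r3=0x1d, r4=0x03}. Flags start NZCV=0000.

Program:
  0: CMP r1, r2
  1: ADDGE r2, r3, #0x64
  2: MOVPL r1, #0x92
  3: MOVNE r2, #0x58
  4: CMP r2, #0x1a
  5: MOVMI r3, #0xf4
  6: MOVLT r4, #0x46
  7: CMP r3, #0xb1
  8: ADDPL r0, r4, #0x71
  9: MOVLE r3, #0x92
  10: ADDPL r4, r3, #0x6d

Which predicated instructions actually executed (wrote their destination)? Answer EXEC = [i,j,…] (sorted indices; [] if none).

EXEC = [1,3,8,10]

[0] flags=1001 → (cmp)
[1] flags=1001 GE?T → r2=0x81
[2] flags=1001 PL?F → skip
[3] flags=1001 NE?T → r2=0x58
[4] flags=0010 → (cmp)
[5] flags=0010 MI?F → skip
[6] flags=0010 LT?F → skip
[7] flags=0000 → (cmp)
[8] flags=0000 PL?T → r0=0x74
[9] flags=0000 LE?F → skip
[10] flags=0000 PL?T → r4=0x8a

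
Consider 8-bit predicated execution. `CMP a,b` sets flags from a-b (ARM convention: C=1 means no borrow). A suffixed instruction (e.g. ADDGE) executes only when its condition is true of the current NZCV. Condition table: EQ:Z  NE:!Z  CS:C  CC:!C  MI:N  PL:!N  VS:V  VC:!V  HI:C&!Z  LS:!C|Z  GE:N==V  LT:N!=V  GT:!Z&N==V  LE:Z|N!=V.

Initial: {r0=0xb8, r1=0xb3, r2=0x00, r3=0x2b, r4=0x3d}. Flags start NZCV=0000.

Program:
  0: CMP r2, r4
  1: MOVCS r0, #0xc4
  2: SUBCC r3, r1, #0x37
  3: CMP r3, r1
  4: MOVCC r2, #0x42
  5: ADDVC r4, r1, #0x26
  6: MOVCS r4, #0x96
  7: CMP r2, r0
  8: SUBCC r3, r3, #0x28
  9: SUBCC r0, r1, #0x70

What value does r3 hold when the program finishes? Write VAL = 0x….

[0] flags=1000 → (cmp)
[1] flags=1000 CS?F → skip
[2] flags=1000 CC?T → r3=0x7c
[3] flags=1001 → (cmp)
[4] flags=1001 CC?T → r2=0x42
[5] flags=1001 VC?F → skip
[6] flags=1001 CS?F → skip
[7] flags=1001 → (cmp)
[8] flags=1001 CC?T → r3=0x54
[9] flags=1001 CC?T → r0=0x43

VAL = 0x54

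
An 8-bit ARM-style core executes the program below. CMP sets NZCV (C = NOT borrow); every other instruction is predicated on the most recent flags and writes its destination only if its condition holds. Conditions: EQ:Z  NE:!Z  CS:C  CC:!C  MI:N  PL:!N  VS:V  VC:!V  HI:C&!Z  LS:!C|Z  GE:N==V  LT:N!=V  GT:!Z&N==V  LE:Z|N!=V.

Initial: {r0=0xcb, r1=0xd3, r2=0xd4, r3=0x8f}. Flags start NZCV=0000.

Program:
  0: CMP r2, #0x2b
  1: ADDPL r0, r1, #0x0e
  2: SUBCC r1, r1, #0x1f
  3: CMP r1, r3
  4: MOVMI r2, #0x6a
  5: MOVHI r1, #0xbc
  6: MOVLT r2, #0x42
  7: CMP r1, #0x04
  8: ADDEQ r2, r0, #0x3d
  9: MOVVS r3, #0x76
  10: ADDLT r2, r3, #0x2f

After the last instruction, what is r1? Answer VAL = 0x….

VAL = 0xbc

0: ✓ CMP  NZCV=1010
1: · ADDPL
2: · SUBCC
3: ✓ CMP  NZCV=0010
4: · MOVMI
5: ✓ MOVHI  r1←0xbc
6: · MOVLT
7: ✓ CMP  NZCV=1010
8: · ADDEQ
9: · MOVVS
10: ✓ ADDLT  r2←0xbe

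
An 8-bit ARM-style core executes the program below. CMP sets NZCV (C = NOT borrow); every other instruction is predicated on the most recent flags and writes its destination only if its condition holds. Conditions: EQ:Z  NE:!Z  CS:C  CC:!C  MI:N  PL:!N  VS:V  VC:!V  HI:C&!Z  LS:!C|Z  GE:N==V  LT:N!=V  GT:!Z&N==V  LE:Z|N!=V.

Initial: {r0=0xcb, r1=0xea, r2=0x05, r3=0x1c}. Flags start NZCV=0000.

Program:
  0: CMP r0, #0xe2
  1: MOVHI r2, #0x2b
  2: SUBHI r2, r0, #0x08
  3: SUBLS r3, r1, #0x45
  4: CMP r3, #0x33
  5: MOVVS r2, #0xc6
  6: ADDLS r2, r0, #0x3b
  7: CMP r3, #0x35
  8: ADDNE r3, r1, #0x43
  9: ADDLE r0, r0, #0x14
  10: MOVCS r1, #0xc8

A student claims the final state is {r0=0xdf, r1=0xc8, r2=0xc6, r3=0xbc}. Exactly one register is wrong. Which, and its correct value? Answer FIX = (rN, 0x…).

0: ✓ CMP  NZCV=1000
1: · MOVHI
2: · SUBHI
3: ✓ SUBLS  r3←0xa5
4: ✓ CMP  NZCV=0011
5: ✓ MOVVS  r2←0xc6
6: · ADDLS
7: ✓ CMP  NZCV=0011
8: ✓ ADDNE  r3←0x2d
9: ✓ ADDLE  r0←0xdf
10: ✓ MOVCS  r1←0xc8

FIX = (r3, 0x2d)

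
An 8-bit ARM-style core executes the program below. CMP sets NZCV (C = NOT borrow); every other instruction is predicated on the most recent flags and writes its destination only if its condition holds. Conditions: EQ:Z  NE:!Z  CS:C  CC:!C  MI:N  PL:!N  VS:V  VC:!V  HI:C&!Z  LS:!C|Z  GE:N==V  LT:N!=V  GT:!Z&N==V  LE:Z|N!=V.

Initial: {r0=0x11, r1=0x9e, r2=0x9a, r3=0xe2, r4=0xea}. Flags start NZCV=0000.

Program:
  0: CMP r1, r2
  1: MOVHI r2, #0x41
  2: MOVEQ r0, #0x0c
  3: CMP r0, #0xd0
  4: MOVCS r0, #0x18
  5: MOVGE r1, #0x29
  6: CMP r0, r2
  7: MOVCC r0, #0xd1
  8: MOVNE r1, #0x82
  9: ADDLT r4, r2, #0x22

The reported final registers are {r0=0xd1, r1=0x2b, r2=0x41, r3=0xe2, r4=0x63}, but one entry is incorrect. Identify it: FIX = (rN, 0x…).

FIX = (r1, 0x82)

[0] flags=0010 → (cmp)
[1] flags=0010 HI?T → r2=0x41
[2] flags=0010 EQ?F → skip
[3] flags=0000 → (cmp)
[4] flags=0000 CS?F → skip
[5] flags=0000 GE?T → r1=0x29
[6] flags=1000 → (cmp)
[7] flags=1000 CC?T → r0=0xd1
[8] flags=1000 NE?T → r1=0x82
[9] flags=1000 LT?T → r4=0x63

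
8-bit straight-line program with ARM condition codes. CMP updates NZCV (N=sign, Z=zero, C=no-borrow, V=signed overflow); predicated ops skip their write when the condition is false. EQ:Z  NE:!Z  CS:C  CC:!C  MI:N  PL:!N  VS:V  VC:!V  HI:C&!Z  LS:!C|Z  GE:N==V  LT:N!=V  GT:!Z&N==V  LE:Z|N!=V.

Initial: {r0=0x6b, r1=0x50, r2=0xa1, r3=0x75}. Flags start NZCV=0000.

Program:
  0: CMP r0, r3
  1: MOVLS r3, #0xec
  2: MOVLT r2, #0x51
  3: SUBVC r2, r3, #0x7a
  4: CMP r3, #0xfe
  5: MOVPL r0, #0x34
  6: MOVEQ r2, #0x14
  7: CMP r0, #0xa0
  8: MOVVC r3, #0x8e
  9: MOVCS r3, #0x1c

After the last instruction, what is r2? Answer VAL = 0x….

0: ✓ CMP  NZCV=1000
1: ✓ MOVLS  r3←0xec
2: ✓ MOVLT  r2←0x51
3: ✓ SUBVC  r2←0x72
4: ✓ CMP  NZCV=1000
5: · MOVPL
6: · MOVEQ
7: ✓ CMP  NZCV=1001
8: · MOVVC
9: · MOVCS

VAL = 0x72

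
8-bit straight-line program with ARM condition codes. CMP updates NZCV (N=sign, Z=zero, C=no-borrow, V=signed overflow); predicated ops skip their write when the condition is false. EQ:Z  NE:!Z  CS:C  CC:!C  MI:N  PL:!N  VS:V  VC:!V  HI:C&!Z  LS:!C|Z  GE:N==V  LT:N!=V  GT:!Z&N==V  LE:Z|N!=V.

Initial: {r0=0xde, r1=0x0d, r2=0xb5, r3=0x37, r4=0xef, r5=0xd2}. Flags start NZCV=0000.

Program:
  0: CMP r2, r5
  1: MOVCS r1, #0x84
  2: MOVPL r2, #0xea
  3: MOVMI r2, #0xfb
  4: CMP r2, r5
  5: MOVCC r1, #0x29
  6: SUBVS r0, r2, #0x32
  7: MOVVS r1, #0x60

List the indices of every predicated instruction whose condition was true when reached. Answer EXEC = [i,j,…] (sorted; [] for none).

EXEC = [3]

[0] flags=1000 → (cmp)
[1] flags=1000 CS?F → skip
[2] flags=1000 PL?F → skip
[3] flags=1000 MI?T → r2=0xfb
[4] flags=0010 → (cmp)
[5] flags=0010 CC?F → skip
[6] flags=0010 VS?F → skip
[7] flags=0010 VS?F → skip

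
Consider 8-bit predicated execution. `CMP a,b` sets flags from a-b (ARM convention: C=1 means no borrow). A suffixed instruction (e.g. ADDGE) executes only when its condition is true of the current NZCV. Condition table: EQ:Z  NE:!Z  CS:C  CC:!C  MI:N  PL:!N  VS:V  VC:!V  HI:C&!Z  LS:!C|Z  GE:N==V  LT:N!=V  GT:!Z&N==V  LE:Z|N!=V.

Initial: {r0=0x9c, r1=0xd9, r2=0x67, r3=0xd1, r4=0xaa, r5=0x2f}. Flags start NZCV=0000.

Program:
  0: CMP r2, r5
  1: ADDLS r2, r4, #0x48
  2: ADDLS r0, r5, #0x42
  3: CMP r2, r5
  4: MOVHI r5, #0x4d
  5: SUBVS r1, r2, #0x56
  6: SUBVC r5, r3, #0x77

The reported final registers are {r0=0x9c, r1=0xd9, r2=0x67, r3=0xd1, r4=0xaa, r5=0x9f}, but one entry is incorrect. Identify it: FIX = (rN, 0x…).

FIX = (r5, 0x5a)

0: ✓ CMP  NZCV=0010
1: · ADDLS
2: · ADDLS
3: ✓ CMP  NZCV=0010
4: ✓ MOVHI  r5←0x4d
5: · SUBVS
6: ✓ SUBVC  r5←0x5a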